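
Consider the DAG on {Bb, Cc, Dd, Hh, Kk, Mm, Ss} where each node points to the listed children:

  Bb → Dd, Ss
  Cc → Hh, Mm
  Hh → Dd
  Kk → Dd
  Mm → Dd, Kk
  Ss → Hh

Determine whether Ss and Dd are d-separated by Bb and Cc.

No

We examine all 4 paths between Ss and Dd:
Path 1: Ss → Hh ← Cc → Mm → Dd
  Hh is a collider here and neither Hh nor any of its descendants is conditioned on, so the collider stays closed — the path is blocked at Hh.
Path 2: Ss → Hh ← Cc → Mm → Kk → Dd
  Hh is a collider here and neither Hh nor any of its descendants is conditioned on, so the collider stays closed — the path is blocked at Hh.
Path 3: Ss → Hh → Dd
  Hh is a chain and Hh is not conditioned on — no node blocks this path, so it is active.
Path 4: Ss ← Bb → Dd
  Bb is a fork here and Bb is conditioned on, so the path is blocked at Bb.
Because an active path exists, Ss and Dd are not d-separated.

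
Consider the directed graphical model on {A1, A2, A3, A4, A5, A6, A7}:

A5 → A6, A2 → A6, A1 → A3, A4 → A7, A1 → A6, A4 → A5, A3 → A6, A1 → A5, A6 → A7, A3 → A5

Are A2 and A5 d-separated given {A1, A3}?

Yes

There are 6 undirected paths between A2 and A5; checking each against the conditioning set {A1, A3}:
  1. A2 → A6 ← A3 → A5 — A6:collider[blocks]; A3:fork[blocks] ⇒ blocked
  2. A2 → A6 ← A3 ← A1 → A5 — A6:collider[blocks]; A3:chain[blocks]; A1:fork[blocks] ⇒ blocked
  3. A2 → A6 ← A5 — A6:collider[blocks] ⇒ blocked
  4. A2 → A6 → A7 ← A4 → A5 — A6:chain[open]; A7:collider[blocks]; A4:fork[open] ⇒ blocked
  5. A2 → A6 ← A1 → A3 → A5 — A6:collider[blocks]; A1:fork[blocks]; A3:chain[blocks] ⇒ blocked
  6. A2 → A6 ← A1 → A5 — A6:collider[blocks]; A1:fork[blocks] ⇒ blocked
Since every path is blocked, d-separation holds.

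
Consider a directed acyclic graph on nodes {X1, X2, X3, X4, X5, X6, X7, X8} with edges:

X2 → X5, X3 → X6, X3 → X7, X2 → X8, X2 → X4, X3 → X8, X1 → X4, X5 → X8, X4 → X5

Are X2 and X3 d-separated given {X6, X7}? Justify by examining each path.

Yes

There are 3 undirected paths between X2 and X3; checking each against the conditioning set {X6, X7}:
Path 1: X2 → X4 → X5 → X8 ← X3
  X8 is a collider here and neither X8 nor any of its descendants is conditioned on, so the collider stays closed — the path is blocked at X8.
Path 2: X2 → X5 → X8 ← X3
  X8 is a collider here and neither X8 nor any of its descendants is conditioned on, so the collider stays closed — the path is blocked at X8.
Path 3: X2 → X8 ← X3
  X8 is a collider here and neither X8 nor any of its descendants is conditioned on, so the collider stays closed — the path is blocked at X8.
Since every path is blocked, d-separation holds.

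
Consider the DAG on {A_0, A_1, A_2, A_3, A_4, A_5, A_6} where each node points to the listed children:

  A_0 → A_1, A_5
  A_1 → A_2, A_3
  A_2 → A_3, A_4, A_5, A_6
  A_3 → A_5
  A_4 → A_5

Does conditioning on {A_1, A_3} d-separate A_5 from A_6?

There are 6 undirected paths between A_5 and A_6; checking each against the conditioning set {A_1, A_3}:
Path 1: A_5 ← A_4 ← A_2 → A_6
  A_4 is a chain and A_4 is not conditioned on; A_2 is a fork and A_2 is not conditioned on — no node blocks this path, so it is active.
Path 2: A_5 ← A_3 ← A_2 → A_6
  A_3 is a chain here and A_3 is conditioned on, so the path is blocked at A_3.
Path 3: A_5 ← A_3 ← A_1 → A_2 → A_6
  A_3 is a chain here and A_3 is conditioned on, so the path is blocked at A_3.
Path 4: A_5 ← A_2 → A_6
  A_2 is a fork and A_2 is not conditioned on — no node blocks this path, so it is active.
Path 5: A_5 ← A_0 → A_1 → A_3 ← A_2 → A_6
  A_1 is a chain here and A_1 is conditioned on, so the path is blocked at A_1.
Path 6: A_5 ← A_0 → A_1 → A_2 → A_6
  A_1 is a chain here and A_1 is conditioned on, so the path is blocked at A_1.
At least one path is unblocked, so d-separation fails.

No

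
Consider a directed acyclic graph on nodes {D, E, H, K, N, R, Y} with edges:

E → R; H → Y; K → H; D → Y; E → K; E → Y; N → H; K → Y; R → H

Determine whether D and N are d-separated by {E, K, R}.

Yes — D and N are d-separated given {E, K, R}.

There are 5 undirected paths between D and N; checking each against the conditioning set {E, K, R}:
Path 1: D → Y ← K → H ← N
  Y is a collider here and neither Y nor any of its descendants is conditioned on, so the collider stays closed — the path is blocked at Y.
Path 2: D → Y ← K ← E → R → H ← N
  Y is a collider here and neither Y nor any of its descendants is conditioned on, so the collider stays closed — the path is blocked at Y.
Path 3: D → Y ← H ← N
  Y is a collider here and neither Y nor any of its descendants is conditioned on, so the collider stays closed — the path is blocked at Y.
Path 4: D → Y ← E → K → H ← N
  Y is a collider here and neither Y nor any of its descendants is conditioned on, so the collider stays closed — the path is blocked at Y.
Path 5: D → Y ← E → R → H ← N
  Y is a collider here and neither Y nor any of its descendants is conditioned on, so the collider stays closed — the path is blocked at Y.
Every path is blocked, so D and N are d-separated given {E, K, R}.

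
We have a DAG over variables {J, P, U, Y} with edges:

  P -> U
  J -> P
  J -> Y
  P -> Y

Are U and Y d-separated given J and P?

2 paths connect U and Y; each must be blocked for d-separation to hold:
  1. U ← P ← J → Y — P:chain[blocks]; J:fork[blocks] ⇒ blocked
  2. U ← P → Y — P:fork[blocks] ⇒ blocked
All paths are blocked; U ⊥ Y | {J, P} holds.

Yes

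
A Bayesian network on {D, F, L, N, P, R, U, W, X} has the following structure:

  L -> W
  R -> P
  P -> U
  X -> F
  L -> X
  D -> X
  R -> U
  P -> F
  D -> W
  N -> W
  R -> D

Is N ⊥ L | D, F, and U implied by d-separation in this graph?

Yes

4 paths connect N and L; each must be blocked for d-separation to hold:
Path 1: N → W ← D ← R → U ← P → F ← X ← L
  W is a collider here and neither W nor any of its descendants is conditioned on, so the collider stays closed — the path is blocked at W.
Path 2: N → W ← D ← R → P → F ← X ← L
  W is a collider here and neither W nor any of its descendants is conditioned on, so the collider stays closed — the path is blocked at W.
Path 3: N → W ← D → X ← L
  W is a collider here and neither W nor any of its descendants is conditioned on, so the collider stays closed — the path is blocked at W.
Path 4: N → W ← L
  W is a collider here and neither W nor any of its descendants is conditioned on, so the collider stays closed — the path is blocked at W.
All paths are blocked; N ⊥ L | {D, F, U} holds.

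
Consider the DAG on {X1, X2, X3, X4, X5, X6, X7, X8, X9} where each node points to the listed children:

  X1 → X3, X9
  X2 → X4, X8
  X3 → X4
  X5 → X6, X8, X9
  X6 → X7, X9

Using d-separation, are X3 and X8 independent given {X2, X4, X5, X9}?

Yes — X3 and X8 are d-separated given {X2, X4, X5, X9}.

We examine all 3 paths between X3 and X8:
Path 1: X3 ← X1 → X9 ← X6 ← X5 → X8
  X5 is a fork here and X5 is conditioned on, so the path is blocked at X5.
Path 2: X3 ← X1 → X9 ← X5 → X8
  X5 is a fork here and X5 is conditioned on, so the path is blocked at X5.
Path 3: X3 → X4 ← X2 → X8
  X2 is a fork here and X2 is conditioned on, so the path is blocked at X2.
Since every path is blocked, d-separation holds.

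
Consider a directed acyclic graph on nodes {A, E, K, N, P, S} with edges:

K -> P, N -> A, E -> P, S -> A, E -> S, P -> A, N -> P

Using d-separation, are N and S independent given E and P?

Yes

There are 4 undirected paths between N and S; checking each against the conditioning set {E, P}:
  1. N → P ← E → S — P:collider[open]; E:fork[blocks] ⇒ blocked
  2. N → P → A ← S — P:chain[blocks]; A:collider[blocks] ⇒ blocked
  3. N → A ← S — A:collider[blocks] ⇒ blocked
  4. N → A ← P ← E → S — A:collider[blocks]; P:chain[blocks]; E:fork[blocks] ⇒ blocked
Every path is blocked, so N and S are d-separated given {E, P}.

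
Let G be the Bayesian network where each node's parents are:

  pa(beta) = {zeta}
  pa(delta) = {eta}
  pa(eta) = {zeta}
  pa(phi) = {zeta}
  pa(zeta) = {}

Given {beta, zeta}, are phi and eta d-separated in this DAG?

Yes — phi and eta are d-separated given {beta, zeta}.

The only undirected path from phi to eta is:
Path 1: phi ← zeta → eta
  zeta is a fork here and zeta is conditioned on, so the path is blocked at zeta.
Every path is blocked, so phi and eta are d-separated given {beta, zeta}.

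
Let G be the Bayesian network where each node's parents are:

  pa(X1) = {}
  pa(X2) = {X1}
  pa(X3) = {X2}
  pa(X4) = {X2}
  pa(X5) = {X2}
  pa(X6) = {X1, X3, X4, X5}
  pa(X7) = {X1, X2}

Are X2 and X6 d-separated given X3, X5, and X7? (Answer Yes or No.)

No — X2 and X6 are not d-separated given {X3, X5, X7}.

There are 5 undirected paths between X2 and X6; checking each against the conditioning set {X3, X5, X7}:
  1. X2 → X5 → X6 — X5:chain[blocks] ⇒ blocked
  2. X2 → X4 → X6 — X4:chain[open] ⇒ active
  3. X2 ← X1 → X6 — X1:fork[open] ⇒ active
  4. X2 → X7 ← X1 → X6 — X7:collider[open]; X1:fork[open] ⇒ active
  5. X2 → X3 → X6 — X3:chain[blocks] ⇒ blocked
At least one path is unblocked, so d-separation fails.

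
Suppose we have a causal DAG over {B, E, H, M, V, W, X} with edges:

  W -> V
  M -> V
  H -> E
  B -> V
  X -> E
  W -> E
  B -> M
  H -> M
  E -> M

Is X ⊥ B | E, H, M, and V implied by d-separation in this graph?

No

Enumerating the 6 paths from X to B and testing each for blocking by {E, H, M, V}:
Path 1: X → E → M ← B
  E is a chain here and E is conditioned on, so the path is blocked at E.
Path 2: X → E → M → V ← B
  E is a chain here and E is conditioned on, so the path is blocked at E.
Path 3: X → E ← H → M ← B
  H is a fork here and H is conditioned on, so the path is blocked at H.
Path 4: X → E ← H → M → V ← B
  H is a fork here and H is conditioned on, so the path is blocked at H.
Path 5: X → E ← W → V ← M ← B
  M is a chain here and M is conditioned on, so the path is blocked at M.
Path 6: X → E ← W → V ← B
  E is a collider and E is conditioned on, which opens it; W is a fork and W is not conditioned on; V is a collider and V is conditioned on, which opens it — no node blocks this path, so it is active.
Since the path X → E ← W → V ← B is active, X and B are not d-separated given {E, H, M, V}.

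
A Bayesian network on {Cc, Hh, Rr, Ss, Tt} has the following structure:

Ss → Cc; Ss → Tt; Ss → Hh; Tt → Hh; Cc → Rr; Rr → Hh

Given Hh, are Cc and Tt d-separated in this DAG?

We examine all 4 paths between Cc and Tt:
  1. Cc → Rr → Hh ← Tt — Rr:chain[open]; Hh:collider[open] ⇒ active
  2. Cc → Rr → Hh ← Ss → Tt — Rr:chain[open]; Hh:collider[open]; Ss:fork[open] ⇒ active
  3. Cc ← Ss → Tt — Ss:fork[open] ⇒ active
  4. Cc ← Ss → Hh ← Tt — Ss:fork[open]; Hh:collider[open] ⇒ active
Because an active path exists, Cc and Tt are not d-separated.

No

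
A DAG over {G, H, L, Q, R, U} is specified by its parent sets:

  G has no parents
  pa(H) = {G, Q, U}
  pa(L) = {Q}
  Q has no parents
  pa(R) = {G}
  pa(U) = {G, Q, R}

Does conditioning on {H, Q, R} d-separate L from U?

Yes — L and U are d-separated given {H, Q, R}.

Enumerating the 4 paths from L to U and testing each for blocking by {H, Q, R}:
Path 1: L ← Q → H ← G → U
  Q is a fork here and Q is conditioned on, so the path is blocked at Q.
Path 2: L ← Q → H ← G → R → U
  Q is a fork here and Q is conditioned on, so the path is blocked at Q.
Path 3: L ← Q → H ← U
  Q is a fork here and Q is conditioned on, so the path is blocked at Q.
Path 4: L ← Q → U
  Q is a fork here and Q is conditioned on, so the path is blocked at Q.
All paths are blocked; L ⊥ U | {H, Q, R} holds.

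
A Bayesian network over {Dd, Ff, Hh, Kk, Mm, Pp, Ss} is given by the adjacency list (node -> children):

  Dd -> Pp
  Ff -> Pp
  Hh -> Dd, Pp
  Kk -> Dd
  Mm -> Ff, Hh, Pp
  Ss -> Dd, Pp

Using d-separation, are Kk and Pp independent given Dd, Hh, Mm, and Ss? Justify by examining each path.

We examine all 5 paths between Kk and Pp:
Path 1: Kk → Dd → Pp
  Dd is a chain here and Dd is conditioned on, so the path is blocked at Dd.
Path 2: Kk → Dd ← Ss → Pp
  Ss is a fork here and Ss is conditioned on, so the path is blocked at Ss.
Path 3: Kk → Dd ← Hh → Pp
  Hh is a fork here and Hh is conditioned on, so the path is blocked at Hh.
Path 4: Kk → Dd ← Hh ← Mm → Pp
  Hh is a chain here and Hh is conditioned on, so the path is blocked at Hh.
Path 5: Kk → Dd ← Hh ← Mm → Ff → Pp
  Hh is a chain here and Hh is conditioned on, so the path is blocked at Hh.
Since every path is blocked, d-separation holds.

Yes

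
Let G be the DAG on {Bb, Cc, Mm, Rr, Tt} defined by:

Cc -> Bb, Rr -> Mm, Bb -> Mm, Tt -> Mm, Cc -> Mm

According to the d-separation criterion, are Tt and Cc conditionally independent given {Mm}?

There are 2 undirected paths between Tt and Cc; checking each against the conditioning set {Mm}:
  1. Tt → Mm ← Cc — Mm:collider[open] ⇒ active
  2. Tt → Mm ← Bb ← Cc — Mm:collider[open]; Bb:chain[open] ⇒ active
Because an active path exists, Tt and Cc are not d-separated.

No — Tt and Cc are not d-separated given {Mm}.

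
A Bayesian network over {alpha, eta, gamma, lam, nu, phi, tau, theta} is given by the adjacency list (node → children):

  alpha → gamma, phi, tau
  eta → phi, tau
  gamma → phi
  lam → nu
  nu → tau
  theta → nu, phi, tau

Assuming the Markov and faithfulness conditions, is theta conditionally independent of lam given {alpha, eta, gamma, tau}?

There are 5 undirected paths between theta and lam; checking each against the conditioning set {alpha, eta, gamma, tau}:
  1. theta → tau ← nu ← lam — tau:collider[open]; nu:chain[open] ⇒ active
  2. theta → nu ← lam — nu:collider[open] ⇒ active
  3. theta → phi ← alpha → tau ← nu ← lam — phi:collider[blocks]; alpha:fork[blocks]; tau:collider[open]; nu:chain[open] ⇒ blocked
  4. theta → phi ← eta → tau ← nu ← lam — phi:collider[blocks]; eta:fork[blocks]; tau:collider[open]; nu:chain[open] ⇒ blocked
  5. theta → phi ← gamma ← alpha → tau ← nu ← lam — phi:collider[blocks]; gamma:chain[blocks]; alpha:fork[blocks]; tau:collider[open]; nu:chain[open] ⇒ blocked
Since the path theta → tau ← nu ← lam is active, theta and lam are not d-separated given {alpha, eta, gamma, tau}.

No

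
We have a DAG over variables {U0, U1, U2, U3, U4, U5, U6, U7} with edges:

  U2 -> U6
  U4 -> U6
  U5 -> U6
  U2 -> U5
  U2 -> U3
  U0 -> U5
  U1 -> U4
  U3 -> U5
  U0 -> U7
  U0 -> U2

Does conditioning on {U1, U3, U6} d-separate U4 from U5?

4 paths connect U4 and U5; each must be blocked for d-separation to hold:
Path 1: U4 → U6 ← U5
  U6 is a collider and U6 is conditioned on, which opens it — no node blocks this path, so it is active.
Path 2: U4 → U6 ← U2 ← U0 → U5
  U6 is a collider and U6 is conditioned on, which opens it; U2 is a chain and U2 is not conditioned on; U0 is a fork and U0 is not conditioned on — no node blocks this path, so it is active.
Path 3: U4 → U6 ← U2 → U3 → U5
  U3 is a chain here and U3 is conditioned on, so the path is blocked at U3.
Path 4: U4 → U6 ← U2 → U5
  U6 is a collider and U6 is conditioned on, which opens it; U2 is a fork and U2 is not conditioned on — no node blocks this path, so it is active.
At least one path is unblocked, so d-separation fails.

No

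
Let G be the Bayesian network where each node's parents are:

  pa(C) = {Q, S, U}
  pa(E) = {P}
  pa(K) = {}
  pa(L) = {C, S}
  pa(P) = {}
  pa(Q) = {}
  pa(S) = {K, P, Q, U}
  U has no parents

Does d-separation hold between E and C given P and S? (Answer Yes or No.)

Yes

We examine all 4 paths between E and C:
Path 1: E ← P → S → L ← C
  P is a fork here and P is conditioned on, so the path is blocked at P.
Path 2: E ← P → S ← U → C
  P is a fork here and P is conditioned on, so the path is blocked at P.
Path 3: E ← P → S ← Q → C
  P is a fork here and P is conditioned on, so the path is blocked at P.
Path 4: E ← P → S → C
  P is a fork here and P is conditioned on, so the path is blocked at P.
Every path is blocked, so E and C are d-separated given {P, S}.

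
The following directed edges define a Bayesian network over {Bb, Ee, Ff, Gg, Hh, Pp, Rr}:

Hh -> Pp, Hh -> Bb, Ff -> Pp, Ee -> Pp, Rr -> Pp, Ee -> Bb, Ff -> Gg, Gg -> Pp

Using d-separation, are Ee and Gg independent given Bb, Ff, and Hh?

Yes

4 paths connect Ee and Gg; each must be blocked for d-separation to hold:
Path 1: Ee → Bb ← Hh → Pp ← Ff → Gg
  Hh is a fork here and Hh is conditioned on, so the path is blocked at Hh.
Path 2: Ee → Bb ← Hh → Pp ← Gg
  Hh is a fork here and Hh is conditioned on, so the path is blocked at Hh.
Path 3: Ee → Pp ← Ff → Gg
  Pp is a collider here and neither Pp nor any of its descendants is conditioned on, so the collider stays closed — the path is blocked at Pp.
Path 4: Ee → Pp ← Gg
  Pp is a collider here and neither Pp nor any of its descendants is conditioned on, so the collider stays closed — the path is blocked at Pp.
All paths are blocked; Ee ⊥ Gg | {Bb, Ff, Hh} holds.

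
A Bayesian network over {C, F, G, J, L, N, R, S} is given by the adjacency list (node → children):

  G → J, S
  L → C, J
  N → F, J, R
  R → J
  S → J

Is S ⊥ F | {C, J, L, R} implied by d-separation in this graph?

Enumerating the 4 paths from S to F and testing each for blocking by {C, J, L, R}:
  1. S ← G → J ← R ← N → F — G:fork[open]; J:collider[open]; R:chain[blocks]; N:fork[open] ⇒ blocked
  2. S ← G → J ← N → F — G:fork[open]; J:collider[open]; N:fork[open] ⇒ active
  3. S → J ← R ← N → F — J:collider[open]; R:chain[blocks]; N:fork[open] ⇒ blocked
  4. S → J ← N → F — J:collider[open]; N:fork[open] ⇒ active
Because an active path exists, S and F are not d-separated.

No — S and F are not d-separated given {C, J, L, R}.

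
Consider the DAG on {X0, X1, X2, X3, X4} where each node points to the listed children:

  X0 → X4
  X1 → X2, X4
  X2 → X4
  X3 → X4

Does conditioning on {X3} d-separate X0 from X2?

We examine all 2 paths between X0 and X2:
Path 1: X0 → X4 ← X2
  X4 is a collider here and neither X4 nor any of its descendants is conditioned on, so the collider stays closed — the path is blocked at X4.
Path 2: X0 → X4 ← X1 → X2
  X4 is a collider here and neither X4 nor any of its descendants is conditioned on, so the collider stays closed — the path is blocked at X4.
All paths are blocked; X0 ⊥ X2 | {X3} holds.

Yes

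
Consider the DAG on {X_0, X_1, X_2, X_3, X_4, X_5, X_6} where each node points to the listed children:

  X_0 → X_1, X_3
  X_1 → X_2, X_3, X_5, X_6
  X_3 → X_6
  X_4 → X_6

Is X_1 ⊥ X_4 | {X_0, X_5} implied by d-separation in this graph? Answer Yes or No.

Yes — X_1 and X_4 are d-separated given {X_0, X_5}.

There are 3 undirected paths between X_1 and X_4; checking each against the conditioning set {X_0, X_5}:
  1. X_1 → X_6 ← X_4 — X_6:collider[blocks] ⇒ blocked
  2. X_1 → X_3 → X_6 ← X_4 — X_3:chain[open]; X_6:collider[blocks] ⇒ blocked
  3. X_1 ← X_0 → X_3 → X_6 ← X_4 — X_0:fork[blocks]; X_3:chain[open]; X_6:collider[blocks] ⇒ blocked
All paths are blocked; X_1 ⊥ X_4 | {X_0, X_5} holds.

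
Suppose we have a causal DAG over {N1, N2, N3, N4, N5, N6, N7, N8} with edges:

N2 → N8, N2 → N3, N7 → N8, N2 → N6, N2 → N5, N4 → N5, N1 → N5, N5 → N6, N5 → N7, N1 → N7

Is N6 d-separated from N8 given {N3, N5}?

No

Enumerating the 6 paths from N6 to N8 and testing each for blocking by {N3, N5}:
  1. N6 ← N2 → N5 ← N1 → N7 → N8 — N2:fork[open]; N5:collider[open]; N1:fork[open]; N7:chain[open] ⇒ active
  2. N6 ← N2 → N5 → N7 → N8 — N2:fork[open]; N5:chain[blocks]; N7:chain[open] ⇒ blocked
  3. N6 ← N2 → N8 — N2:fork[open] ⇒ active
  4. N6 ← N5 ← N2 → N8 — N5:chain[blocks]; N2:fork[open] ⇒ blocked
  5. N6 ← N5 ← N1 → N7 → N8 — N5:chain[blocks]; N1:fork[open]; N7:chain[open] ⇒ blocked
  6. N6 ← N5 → N7 → N8 — N5:fork[blocks]; N7:chain[open] ⇒ blocked
At least one path is unblocked, so d-separation fails.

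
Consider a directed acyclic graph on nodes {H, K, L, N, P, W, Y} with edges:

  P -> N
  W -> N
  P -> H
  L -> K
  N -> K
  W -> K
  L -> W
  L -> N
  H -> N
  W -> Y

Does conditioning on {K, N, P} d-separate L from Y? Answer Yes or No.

No — L and Y are not d-separated given {K, N, P}.

5 paths connect L and Y; each must be blocked for d-separation to hold:
  1. L → K ← N ← W → Y — K:collider[open]; N:chain[blocks]; W:fork[open] ⇒ blocked
  2. L → K ← W → Y — K:collider[open]; W:fork[open] ⇒ active
  3. L → N → K ← W → Y — N:chain[blocks]; K:collider[open]; W:fork[open] ⇒ blocked
  4. L → N ← W → Y — N:collider[open]; W:fork[open] ⇒ active
  5. L → W → Y — W:chain[open] ⇒ active
Because an active path exists, L and Y are not d-separated.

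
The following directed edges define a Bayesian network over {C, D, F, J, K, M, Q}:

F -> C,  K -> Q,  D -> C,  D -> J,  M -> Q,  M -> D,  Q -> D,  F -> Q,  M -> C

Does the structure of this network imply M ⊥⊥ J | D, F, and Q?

Yes

5 paths connect M and J; each must be blocked for d-separation to hold:
  1. M → Q ← F → C ← D → J — Q:collider[open]; F:fork[blocks]; C:collider[blocks]; D:fork[blocks] ⇒ blocked
  2. M → Q → D → J — Q:chain[blocks]; D:chain[blocks] ⇒ blocked
  3. M → D → J — D:chain[blocks] ⇒ blocked
  4. M → C ← F → Q → D → J — C:collider[blocks]; F:fork[blocks]; Q:chain[blocks]; D:chain[blocks] ⇒ blocked
  5. M → C ← D → J — C:collider[blocks]; D:fork[blocks] ⇒ blocked
Since every path is blocked, d-separation holds.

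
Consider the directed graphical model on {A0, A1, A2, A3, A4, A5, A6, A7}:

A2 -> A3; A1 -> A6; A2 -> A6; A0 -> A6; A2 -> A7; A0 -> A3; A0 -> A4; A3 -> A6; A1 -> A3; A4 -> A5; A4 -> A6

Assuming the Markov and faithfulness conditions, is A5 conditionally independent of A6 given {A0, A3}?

No — A5 and A6 are not d-separated given {A0, A3}.

There are 5 undirected paths between A5 and A6; checking each against the conditioning set {A0, A3}:
Path 1: A5 ← A4 ← A0 → A6
  A0 is a fork here and A0 is conditioned on, so the path is blocked at A0.
Path 2: A5 ← A4 ← A0 → A3 ← A1 → A6
  A0 is a fork here and A0 is conditioned on, so the path is blocked at A0.
Path 3: A5 ← A4 ← A0 → A3 ← A2 → A6
  A0 is a fork here and A0 is conditioned on, so the path is blocked at A0.
Path 4: A5 ← A4 ← A0 → A3 → A6
  A0 is a fork here and A0 is conditioned on, so the path is blocked at A0.
Path 5: A5 ← A4 → A6
  A4 is a fork and A4 is not conditioned on — no node blocks this path, so it is active.
Because an active path exists, A5 and A6 are not d-separated.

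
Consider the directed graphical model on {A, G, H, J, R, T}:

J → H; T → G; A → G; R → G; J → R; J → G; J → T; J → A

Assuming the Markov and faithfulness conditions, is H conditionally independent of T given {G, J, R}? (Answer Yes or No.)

There are 4 undirected paths between H and T; checking each against the conditioning set {G, J, R}:
Path 1: H ← J → A → G ← T
  J is a fork here and J is conditioned on, so the path is blocked at J.
Path 2: H ← J → G ← T
  J is a fork here and J is conditioned on, so the path is blocked at J.
Path 3: H ← J → T
  J is a fork here and J is conditioned on, so the path is blocked at J.
Path 4: H ← J → R → G ← T
  J is a fork here and J is conditioned on, so the path is blocked at J.
Every path is blocked, so H and T are d-separated given {G, J, R}.

Yes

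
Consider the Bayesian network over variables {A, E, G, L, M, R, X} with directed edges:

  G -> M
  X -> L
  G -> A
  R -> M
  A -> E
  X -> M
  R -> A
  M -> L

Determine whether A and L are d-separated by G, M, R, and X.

Yes

We examine all 4 paths between A and L:
  1. A ← R → M ← X → L — R:fork[blocks]; M:collider[open]; X:fork[blocks] ⇒ blocked
  2. A ← R → M → L — R:fork[blocks]; M:chain[blocks] ⇒ blocked
  3. A ← G → M ← X → L — G:fork[blocks]; M:collider[open]; X:fork[blocks] ⇒ blocked
  4. A ← G → M → L — G:fork[blocks]; M:chain[blocks] ⇒ blocked
Since every path is blocked, d-separation holds.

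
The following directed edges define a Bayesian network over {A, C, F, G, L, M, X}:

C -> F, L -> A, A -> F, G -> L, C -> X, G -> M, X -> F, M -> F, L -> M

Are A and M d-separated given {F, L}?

No

3 paths connect A and M; each must be blocked for d-separation to hold:
  1. A → F ← M — F:collider[open] ⇒ active
  2. A ← L ← G → M — L:chain[blocks]; G:fork[open] ⇒ blocked
  3. A ← L → M — L:fork[blocks] ⇒ blocked
At least one path is unblocked, so d-separation fails.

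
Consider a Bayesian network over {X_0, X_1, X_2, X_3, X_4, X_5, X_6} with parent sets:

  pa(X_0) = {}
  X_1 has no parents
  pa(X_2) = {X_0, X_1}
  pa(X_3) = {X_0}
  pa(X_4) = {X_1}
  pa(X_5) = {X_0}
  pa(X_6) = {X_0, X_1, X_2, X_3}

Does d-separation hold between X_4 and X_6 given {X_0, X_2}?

We examine all 4 paths between X_4 and X_6:
Path 1: X_4 ← X_1 → X_6
  X_1 is a fork and X_1 is not conditioned on — no node blocks this path, so it is active.
Path 2: X_4 ← X_1 → X_2 → X_6
  X_2 is a chain here and X_2 is conditioned on, so the path is blocked at X_2.
Path 3: X_4 ← X_1 → X_2 ← X_0 → X_6
  X_0 is a fork here and X_0 is conditioned on, so the path is blocked at X_0.
Path 4: X_4 ← X_1 → X_2 ← X_0 → X_3 → X_6
  X_0 is a fork here and X_0 is conditioned on, so the path is blocked at X_0.
At least one path is unblocked, so d-separation fails.

No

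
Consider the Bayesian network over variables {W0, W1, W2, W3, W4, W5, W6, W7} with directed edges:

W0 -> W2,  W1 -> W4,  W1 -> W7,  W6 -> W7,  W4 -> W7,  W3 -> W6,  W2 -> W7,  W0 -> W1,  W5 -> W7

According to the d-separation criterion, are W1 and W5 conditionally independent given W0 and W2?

Yes

3 paths connect W1 and W5; each must be blocked for d-separation to hold:
Path 1: W1 → W4 → W7 ← W5
  W7 is a collider here and neither W7 nor any of its descendants is conditioned on, so the collider stays closed — the path is blocked at W7.
Path 2: W1 ← W0 → W2 → W7 ← W5
  W0 is a fork here and W0 is conditioned on, so the path is blocked at W0.
Path 3: W1 → W7 ← W5
  W7 is a collider here and neither W7 nor any of its descendants is conditioned on, so the collider stays closed — the path is blocked at W7.
Every path is blocked, so W1 and W5 are d-separated given {W0, W2}.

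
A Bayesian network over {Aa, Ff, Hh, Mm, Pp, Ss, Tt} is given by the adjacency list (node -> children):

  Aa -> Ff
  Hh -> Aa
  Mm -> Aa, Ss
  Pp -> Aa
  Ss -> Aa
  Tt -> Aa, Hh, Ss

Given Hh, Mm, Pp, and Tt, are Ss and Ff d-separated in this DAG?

4 paths connect Ss and Ff; each must be blocked for d-separation to hold:
  1. Ss ← Tt → Hh → Aa → Ff — Tt:fork[blocks]; Hh:chain[blocks]; Aa:chain[open] ⇒ blocked
  2. Ss ← Tt → Aa → Ff — Tt:fork[blocks]; Aa:chain[open] ⇒ blocked
  3. Ss ← Mm → Aa → Ff — Mm:fork[blocks]; Aa:chain[open] ⇒ blocked
  4. Ss → Aa → Ff — Aa:chain[open] ⇒ active
At least one path is unblocked, so d-separation fails.

No — Ss and Ff are not d-separated given {Hh, Mm, Pp, Tt}.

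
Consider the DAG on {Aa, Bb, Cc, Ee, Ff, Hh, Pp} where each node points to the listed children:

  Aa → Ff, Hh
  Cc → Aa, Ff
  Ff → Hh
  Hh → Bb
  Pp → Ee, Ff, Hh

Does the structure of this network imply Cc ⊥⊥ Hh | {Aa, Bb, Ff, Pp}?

Yes

We examine all 6 paths between Cc and Hh:
Path 1: Cc → Aa → Hh
  Aa is a chain here and Aa is conditioned on, so the path is blocked at Aa.
Path 2: Cc → Aa → Ff ← Pp → Hh
  Aa is a chain here and Aa is conditioned on, so the path is blocked at Aa.
Path 3: Cc → Aa → Ff → Hh
  Aa is a chain here and Aa is conditioned on, so the path is blocked at Aa.
Path 4: Cc → Ff ← Pp → Hh
  Pp is a fork here and Pp is conditioned on, so the path is blocked at Pp.
Path 5: Cc → Ff ← Aa → Hh
  Aa is a fork here and Aa is conditioned on, so the path is blocked at Aa.
Path 6: Cc → Ff → Hh
  Ff is a chain here and Ff is conditioned on, so the path is blocked at Ff.
Since every path is blocked, d-separation holds.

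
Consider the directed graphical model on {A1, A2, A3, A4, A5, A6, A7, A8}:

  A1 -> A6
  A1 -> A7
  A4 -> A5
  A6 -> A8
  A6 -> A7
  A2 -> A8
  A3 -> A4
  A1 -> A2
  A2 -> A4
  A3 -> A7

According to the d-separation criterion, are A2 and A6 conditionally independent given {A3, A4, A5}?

No

We examine all 5 paths between A2 and A6:
Path 1: A2 → A4 ← A3 → A7 ← A1 → A6
  A3 is a fork here and A3 is conditioned on, so the path is blocked at A3.
Path 2: A2 → A4 ← A3 → A7 ← A6
  A3 is a fork here and A3 is conditioned on, so the path is blocked at A3.
Path 3: A2 → A8 ← A6
  A8 is a collider here and neither A8 nor any of its descendants is conditioned on, so the collider stays closed — the path is blocked at A8.
Path 4: A2 ← A1 → A7 ← A6
  A7 is a collider here and neither A7 nor any of its descendants is conditioned on, so the collider stays closed — the path is blocked at A7.
Path 5: A2 ← A1 → A6
  A1 is a fork and A1 is not conditioned on — no node blocks this path, so it is active.
At least one path is unblocked, so d-separation fails.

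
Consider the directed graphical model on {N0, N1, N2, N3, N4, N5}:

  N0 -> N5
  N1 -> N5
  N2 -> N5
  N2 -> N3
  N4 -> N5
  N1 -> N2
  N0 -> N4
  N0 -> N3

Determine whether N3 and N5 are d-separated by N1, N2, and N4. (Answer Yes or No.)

No

Enumerating the 4 paths from N3 to N5 and testing each for blocking by {N1, N2, N4}:
  1. N3 ← N0 → N4 → N5 — N0:fork[open]; N4:chain[blocks] ⇒ blocked
  2. N3 ← N0 → N5 — N0:fork[open] ⇒ active
  3. N3 ← N2 ← N1 → N5 — N2:chain[blocks]; N1:fork[blocks] ⇒ blocked
  4. N3 ← N2 → N5 — N2:fork[blocks] ⇒ blocked
At least one path is unblocked, so d-separation fails.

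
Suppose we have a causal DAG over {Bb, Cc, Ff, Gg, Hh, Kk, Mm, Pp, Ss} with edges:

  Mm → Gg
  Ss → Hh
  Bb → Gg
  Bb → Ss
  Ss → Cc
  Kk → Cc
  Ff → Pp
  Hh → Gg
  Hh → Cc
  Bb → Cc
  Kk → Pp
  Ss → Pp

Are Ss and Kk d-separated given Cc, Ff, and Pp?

No

There are 6 undirected paths between Ss and Kk; checking each against the conditioning set {Cc, Ff, Pp}:
Path 1: Ss ← Bb → Gg ← Hh → Cc ← Kk
  Gg is a collider here and neither Gg nor any of its descendants is conditioned on, so the collider stays closed — the path is blocked at Gg.
Path 2: Ss ← Bb → Cc ← Kk
  Bb is a fork and Bb is not conditioned on; Cc is a collider and Cc is conditioned on, which opens it — no node blocks this path, so it is active.
Path 3: Ss → Cc ← Kk
  Cc is a collider and Cc is conditioned on, which opens it — no node blocks this path, so it is active.
Path 4: Ss → Pp ← Kk
  Pp is a collider and Pp is conditioned on, which opens it — no node blocks this path, so it is active.
Path 5: Ss → Hh → Gg ← Bb → Cc ← Kk
  Gg is a collider here and neither Gg nor any of its descendants is conditioned on, so the collider stays closed — the path is blocked at Gg.
Path 6: Ss → Hh → Cc ← Kk
  Hh is a chain and Hh is not conditioned on; Cc is a collider and Cc is conditioned on, which opens it — no node blocks this path, so it is active.
At least one path is unblocked, so d-separation fails.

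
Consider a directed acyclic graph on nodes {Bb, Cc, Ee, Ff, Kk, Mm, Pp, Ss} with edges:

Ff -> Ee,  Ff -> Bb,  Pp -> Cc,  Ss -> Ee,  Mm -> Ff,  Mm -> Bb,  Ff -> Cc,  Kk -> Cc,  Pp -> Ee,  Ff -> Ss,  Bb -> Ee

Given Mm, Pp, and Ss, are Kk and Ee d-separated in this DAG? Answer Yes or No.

Yes

We examine all 5 paths between Kk and Ee:
  1. Kk → Cc ← Ff → Ee — Cc:collider[blocks]; Ff:fork[open] ⇒ blocked
  2. Kk → Cc ← Ff ← Mm → Bb → Ee — Cc:collider[blocks]; Ff:chain[open]; Mm:fork[blocks]; Bb:chain[open] ⇒ blocked
  3. Kk → Cc ← Ff → Bb → Ee — Cc:collider[blocks]; Ff:fork[open]; Bb:chain[open] ⇒ blocked
  4. Kk → Cc ← Ff → Ss → Ee — Cc:collider[blocks]; Ff:fork[open]; Ss:chain[blocks] ⇒ blocked
  5. Kk → Cc ← Pp → Ee — Cc:collider[blocks]; Pp:fork[blocks] ⇒ blocked
All paths are blocked; Kk ⊥ Ee | {Mm, Pp, Ss} holds.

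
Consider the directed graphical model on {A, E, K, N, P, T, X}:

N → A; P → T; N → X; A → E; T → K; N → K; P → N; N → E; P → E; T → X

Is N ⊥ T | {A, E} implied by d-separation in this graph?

No

There are 5 undirected paths between N and T; checking each against the conditioning set {A, E}:
Path 1: N ← P → T
  P is a fork and P is not conditioned on — no node blocks this path, so it is active.
Path 2: N → E ← P → T
  E is a collider and E is conditioned on, which opens it; P is a fork and P is not conditioned on — no node blocks this path, so it is active.
Path 3: N → K ← T
  K is a collider here and neither K nor any of its descendants is conditioned on, so the collider stays closed — the path is blocked at K.
Path 4: N → X ← T
  X is a collider here and neither X nor any of its descendants is conditioned on, so the collider stays closed — the path is blocked at X.
Path 5: N → A → E ← P → T
  A is a chain here and A is conditioned on, so the path is blocked at A.
Since the path N ← P → T is active, N and T are not d-separated given {A, E}.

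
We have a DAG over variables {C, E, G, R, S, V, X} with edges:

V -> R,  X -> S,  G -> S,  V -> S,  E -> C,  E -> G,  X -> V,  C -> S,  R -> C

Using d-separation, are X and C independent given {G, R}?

6 paths connect X and C; each must be blocked for d-separation to hold:
Path 1: X → S ← C
  S is a collider here and neither S nor any of its descendants is conditioned on, so the collider stays closed — the path is blocked at S.
Path 2: X → S ← G ← E → C
  S is a collider here and neither S nor any of its descendants is conditioned on, so the collider stays closed — the path is blocked at S.
Path 3: X → S ← V → R → C
  S is a collider here and neither S nor any of its descendants is conditioned on, so the collider stays closed — the path is blocked at S.
Path 4: X → V → R → C
  R is a chain here and R is conditioned on, so the path is blocked at R.
Path 5: X → V → S ← C
  S is a collider here and neither S nor any of its descendants is conditioned on, so the collider stays closed — the path is blocked at S.
Path 6: X → V → S ← G ← E → C
  S is a collider here and neither S nor any of its descendants is conditioned on, so the collider stays closed — the path is blocked at S.
Every path is blocked, so X and C are d-separated given {G, R}.

Yes — X and C are d-separated given {G, R}.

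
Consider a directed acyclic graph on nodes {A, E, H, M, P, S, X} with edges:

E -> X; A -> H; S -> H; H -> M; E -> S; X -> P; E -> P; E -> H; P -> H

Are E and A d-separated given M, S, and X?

We examine all 4 paths between E and A:
Path 1: E → H ← A
  H is a collider and its descendant M is conditioned on, which opens it — no node blocks this path, so it is active.
Path 2: E → X → P → H ← A
  X is a chain here and X is conditioned on, so the path is blocked at X.
Path 3: E → S → H ← A
  S is a chain here and S is conditioned on, so the path is blocked at S.
Path 4: E → P → H ← A
  P is a chain and P is not conditioned on; H is a collider and its descendant M is conditioned on, which opens it — no node blocks this path, so it is active.
At least one path is unblocked, so d-separation fails.

No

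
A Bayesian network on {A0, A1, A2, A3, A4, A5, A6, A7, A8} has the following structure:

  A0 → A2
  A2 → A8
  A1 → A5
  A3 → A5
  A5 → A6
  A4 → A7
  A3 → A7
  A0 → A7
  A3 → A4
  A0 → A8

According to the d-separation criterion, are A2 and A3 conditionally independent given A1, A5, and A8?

Yes

Enumerating the 4 paths from A2 to A3 and testing each for blocking by {A1, A5, A8}:
Path 1: A2 ← A0 → A7 ← A3
  A7 is a collider here and neither A7 nor any of its descendants is conditioned on, so the collider stays closed — the path is blocked at A7.
Path 2: A2 ← A0 → A7 ← A4 ← A3
  A7 is a collider here and neither A7 nor any of its descendants is conditioned on, so the collider stays closed — the path is blocked at A7.
Path 3: A2 → A8 ← A0 → A7 ← A3
  A7 is a collider here and neither A7 nor any of its descendants is conditioned on, so the collider stays closed — the path is blocked at A7.
Path 4: A2 → A8 ← A0 → A7 ← A4 ← A3
  A7 is a collider here and neither A7 nor any of its descendants is conditioned on, so the collider stays closed — the path is blocked at A7.
All paths are blocked; A2 ⊥ A3 | {A1, A5, A8} holds.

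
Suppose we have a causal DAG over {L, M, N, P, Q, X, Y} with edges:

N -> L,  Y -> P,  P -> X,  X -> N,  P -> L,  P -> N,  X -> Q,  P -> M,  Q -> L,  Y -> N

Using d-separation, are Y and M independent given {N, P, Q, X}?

Enumerating the 6 paths from Y to M and testing each for blocking by {N, P, Q, X}:
Path 1: Y → N → L ← P → M
  N is a chain here and N is conditioned on, so the path is blocked at N.
Path 2: Y → N → L ← Q ← X ← P → M
  N is a chain here and N is conditioned on, so the path is blocked at N.
Path 3: Y → N ← P → M
  P is a fork here and P is conditioned on, so the path is blocked at P.
Path 4: Y → N ← X ← P → M
  X is a chain here and X is conditioned on, so the path is blocked at X.
Path 5: Y → N ← X → Q → L ← P → M
  X is a fork here and X is conditioned on, so the path is blocked at X.
Path 6: Y → P → M
  P is a chain here and P is conditioned on, so the path is blocked at P.
All paths are blocked; Y ⊥ M | {N, P, Q, X} holds.

Yes — Y and M are d-separated given {N, P, Q, X}.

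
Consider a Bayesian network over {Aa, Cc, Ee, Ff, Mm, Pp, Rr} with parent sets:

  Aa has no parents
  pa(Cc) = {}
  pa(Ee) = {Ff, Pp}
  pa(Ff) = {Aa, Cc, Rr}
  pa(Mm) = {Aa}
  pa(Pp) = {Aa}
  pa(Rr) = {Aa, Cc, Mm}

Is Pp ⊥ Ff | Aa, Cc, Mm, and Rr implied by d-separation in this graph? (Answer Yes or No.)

Yes

There are 6 undirected paths between Pp and Ff; checking each against the conditioning set {Aa, Cc, Mm, Rr}:
  1. Pp ← Aa → Mm → Rr → Ff — Aa:fork[blocks]; Mm:chain[blocks]; Rr:chain[blocks] ⇒ blocked
  2. Pp ← Aa → Mm → Rr ← Cc → Ff — Aa:fork[blocks]; Mm:chain[blocks]; Rr:collider[open]; Cc:fork[blocks] ⇒ blocked
  3. Pp ← Aa → Ff — Aa:fork[blocks] ⇒ blocked
  4. Pp ← Aa → Rr → Ff — Aa:fork[blocks]; Rr:chain[blocks] ⇒ blocked
  5. Pp ← Aa → Rr ← Cc → Ff — Aa:fork[blocks]; Rr:collider[open]; Cc:fork[blocks] ⇒ blocked
  6. Pp → Ee ← Ff — Ee:collider[blocks] ⇒ blocked
Since every path is blocked, d-separation holds.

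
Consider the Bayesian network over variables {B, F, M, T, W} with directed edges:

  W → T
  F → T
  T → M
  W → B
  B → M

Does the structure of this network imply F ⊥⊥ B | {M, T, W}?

We examine all 2 paths between F and B:
Path 1: F → T → M ← B
  T is a chain here and T is conditioned on, so the path is blocked at T.
Path 2: F → T ← W → B
  W is a fork here and W is conditioned on, so the path is blocked at W.
All paths are blocked; F ⊥ B | {M, T, W} holds.

Yes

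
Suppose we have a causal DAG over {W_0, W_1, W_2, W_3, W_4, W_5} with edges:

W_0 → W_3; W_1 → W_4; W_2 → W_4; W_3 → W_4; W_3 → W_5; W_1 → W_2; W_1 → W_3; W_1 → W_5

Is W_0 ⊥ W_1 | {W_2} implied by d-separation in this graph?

There are 4 undirected paths between W_0 and W_1; checking each against the conditioning set {W_2}:
Path 1: W_0 → W_3 → W_4 ← W_2 ← W_1
  W_4 is a collider here and neither W_4 nor any of its descendants is conditioned on, so the collider stays closed — the path is blocked at W_4.
Path 2: W_0 → W_3 → W_4 ← W_1
  W_4 is a collider here and neither W_4 nor any of its descendants is conditioned on, so the collider stays closed — the path is blocked at W_4.
Path 3: W_0 → W_3 → W_5 ← W_1
  W_5 is a collider here and neither W_5 nor any of its descendants is conditioned on, so the collider stays closed — the path is blocked at W_5.
Path 4: W_0 → W_3 ← W_1
  W_3 is a collider here and neither W_3 nor any of its descendants is conditioned on, so the collider stays closed — the path is blocked at W_3.
All paths are blocked; W_0 ⊥ W_1 | {W_2} holds.

Yes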